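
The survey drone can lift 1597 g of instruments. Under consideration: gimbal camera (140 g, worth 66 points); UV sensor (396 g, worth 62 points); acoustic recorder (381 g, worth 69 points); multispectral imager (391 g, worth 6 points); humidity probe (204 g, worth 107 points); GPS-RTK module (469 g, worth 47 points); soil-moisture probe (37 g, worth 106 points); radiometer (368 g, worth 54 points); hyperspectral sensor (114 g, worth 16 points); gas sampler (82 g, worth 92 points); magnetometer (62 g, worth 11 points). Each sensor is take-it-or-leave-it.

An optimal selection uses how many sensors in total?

8

Optimal total is 529.
One optimal bundle: gimbal camera + UV sensor + acoustic recorder + humidity probe + soil-moisture probe + hyperspectral sensor + gas sampler + magnetometer (1416 g).
Any selection reaching 529 contains exactly 8 sensors.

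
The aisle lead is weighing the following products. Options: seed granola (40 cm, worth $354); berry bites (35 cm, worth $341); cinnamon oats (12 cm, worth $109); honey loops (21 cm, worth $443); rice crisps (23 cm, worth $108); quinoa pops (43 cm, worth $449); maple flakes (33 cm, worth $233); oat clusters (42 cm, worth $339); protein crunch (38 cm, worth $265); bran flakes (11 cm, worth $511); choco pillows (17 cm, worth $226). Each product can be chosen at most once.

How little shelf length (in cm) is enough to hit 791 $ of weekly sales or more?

Look for the lowest-shelf combination reaching 791.
honey loops + bran flakes reaches 954 using 32 cm.
No combination under 32 cm hits 791.

32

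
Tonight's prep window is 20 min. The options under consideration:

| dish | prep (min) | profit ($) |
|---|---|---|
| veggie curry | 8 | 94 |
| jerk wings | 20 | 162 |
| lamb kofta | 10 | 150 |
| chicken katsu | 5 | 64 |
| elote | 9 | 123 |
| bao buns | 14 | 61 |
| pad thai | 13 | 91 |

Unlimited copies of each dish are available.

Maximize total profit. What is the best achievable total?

300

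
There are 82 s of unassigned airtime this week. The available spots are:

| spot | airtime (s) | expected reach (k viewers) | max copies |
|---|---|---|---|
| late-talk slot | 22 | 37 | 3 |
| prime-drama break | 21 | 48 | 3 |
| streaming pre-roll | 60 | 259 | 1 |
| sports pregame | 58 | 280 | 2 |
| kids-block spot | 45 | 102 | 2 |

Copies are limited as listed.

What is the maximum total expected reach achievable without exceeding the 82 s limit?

328

Best packing: prime-drama break + sports pregame — 79 s, 328 total.
That's the maximum — no swap from here does better than 328.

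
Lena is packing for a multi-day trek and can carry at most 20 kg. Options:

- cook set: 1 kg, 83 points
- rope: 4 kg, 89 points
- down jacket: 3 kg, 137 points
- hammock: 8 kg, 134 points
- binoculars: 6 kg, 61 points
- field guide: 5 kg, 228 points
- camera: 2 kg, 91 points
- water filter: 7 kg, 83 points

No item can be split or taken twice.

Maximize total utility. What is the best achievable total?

673

The ratio heuristic lands on cook set + rope + down jacket + field guide + camera (628) but leaves 5 kg idle.
The 4 kg tied up in rope is better spent on hammock — total rises to 673 (19 kg).
The closest alternative, cook set + rope + down jacket + field guide + camera, reaches only 628.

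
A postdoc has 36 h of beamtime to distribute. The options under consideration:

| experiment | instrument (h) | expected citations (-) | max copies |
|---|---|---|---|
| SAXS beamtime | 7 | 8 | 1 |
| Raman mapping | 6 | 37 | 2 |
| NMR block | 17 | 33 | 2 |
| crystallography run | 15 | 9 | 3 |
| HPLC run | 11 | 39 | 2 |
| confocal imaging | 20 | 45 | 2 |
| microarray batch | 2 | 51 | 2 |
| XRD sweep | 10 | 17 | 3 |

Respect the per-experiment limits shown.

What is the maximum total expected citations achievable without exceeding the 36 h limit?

223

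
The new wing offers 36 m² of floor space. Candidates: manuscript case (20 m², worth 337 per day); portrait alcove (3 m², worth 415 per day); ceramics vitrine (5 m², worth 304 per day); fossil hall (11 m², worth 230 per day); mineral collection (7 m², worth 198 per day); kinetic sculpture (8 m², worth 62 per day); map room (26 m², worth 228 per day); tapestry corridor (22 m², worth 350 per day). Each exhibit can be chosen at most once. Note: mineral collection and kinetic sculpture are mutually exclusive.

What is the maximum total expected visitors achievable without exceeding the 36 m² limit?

Taking manuscript case + portrait alcove + ceramics vitrine + mineral collection: 35 m² used, 1254 in expected visitors.

1254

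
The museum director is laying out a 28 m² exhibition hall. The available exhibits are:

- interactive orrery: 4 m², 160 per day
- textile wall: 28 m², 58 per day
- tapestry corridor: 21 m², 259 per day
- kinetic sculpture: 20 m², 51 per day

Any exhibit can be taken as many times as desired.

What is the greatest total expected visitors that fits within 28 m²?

7×interactive orrery uses 28 of the 28 m² and totals 1120.
No other feasible combination exceeds 1120.

1120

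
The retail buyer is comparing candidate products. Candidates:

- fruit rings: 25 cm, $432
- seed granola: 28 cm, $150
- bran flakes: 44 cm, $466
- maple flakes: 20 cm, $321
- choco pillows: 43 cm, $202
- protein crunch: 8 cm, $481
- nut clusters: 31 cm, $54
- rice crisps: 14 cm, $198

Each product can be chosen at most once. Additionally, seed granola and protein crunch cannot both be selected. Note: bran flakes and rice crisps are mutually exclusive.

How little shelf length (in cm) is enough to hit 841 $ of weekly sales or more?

Need the lightest bundle worth ≥ 841.
fruit rings + protein crunch reaches 913 using 33 cm.
Below 33 cm the best achievable stays under 841.

33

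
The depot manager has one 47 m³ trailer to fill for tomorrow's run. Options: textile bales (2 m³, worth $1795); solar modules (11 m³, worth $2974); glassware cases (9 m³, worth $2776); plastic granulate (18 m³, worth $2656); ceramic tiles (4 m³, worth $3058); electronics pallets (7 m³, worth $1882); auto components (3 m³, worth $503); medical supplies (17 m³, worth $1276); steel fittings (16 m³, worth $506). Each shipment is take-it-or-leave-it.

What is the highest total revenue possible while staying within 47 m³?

13762

Taking the top-ratio shipments first gives textile bales + solar modules + glassware cases + ceramic tiles + electronics pallets + auto components for 12988 (36 m³).
The 7 m³ tied up in electronics pallets is better spent on plastic granulate — total rises to 13762 (47 m³).
Runner-up textile bales + solar modules + glassware cases + plastic granulate + ceramic tiles tops out at 13259.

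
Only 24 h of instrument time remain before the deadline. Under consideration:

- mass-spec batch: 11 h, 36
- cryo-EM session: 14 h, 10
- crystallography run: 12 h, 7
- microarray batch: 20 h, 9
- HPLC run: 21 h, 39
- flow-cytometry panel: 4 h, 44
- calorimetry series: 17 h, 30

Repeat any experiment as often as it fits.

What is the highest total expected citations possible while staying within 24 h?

264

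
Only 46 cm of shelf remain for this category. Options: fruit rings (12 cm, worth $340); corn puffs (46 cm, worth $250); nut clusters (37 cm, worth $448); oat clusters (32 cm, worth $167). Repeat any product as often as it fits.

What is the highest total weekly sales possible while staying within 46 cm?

1020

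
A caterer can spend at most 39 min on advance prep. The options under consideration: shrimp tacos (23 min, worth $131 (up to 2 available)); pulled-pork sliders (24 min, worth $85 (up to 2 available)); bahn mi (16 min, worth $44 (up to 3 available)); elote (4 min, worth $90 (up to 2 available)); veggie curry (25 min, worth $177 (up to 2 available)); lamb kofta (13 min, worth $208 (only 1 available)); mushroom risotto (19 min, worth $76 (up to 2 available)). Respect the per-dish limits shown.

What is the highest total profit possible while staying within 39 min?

Ranking by ratio (profit/min): elote 22.50, lamb kofta 16.00, veggie curry 7.08, shrimp tacos 5.70.
Bahn mi + 2×elote + lamb kofta uses 37 of the 39 min and totals 432.

432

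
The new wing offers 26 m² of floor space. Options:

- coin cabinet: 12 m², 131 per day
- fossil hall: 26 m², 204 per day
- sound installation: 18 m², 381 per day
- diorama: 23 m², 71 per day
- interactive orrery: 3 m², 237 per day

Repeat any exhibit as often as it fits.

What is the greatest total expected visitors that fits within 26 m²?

1896

Best packing: 8×interactive orrery — 24 m², 1896 total.
Nothing else within 26 m² beats 1896.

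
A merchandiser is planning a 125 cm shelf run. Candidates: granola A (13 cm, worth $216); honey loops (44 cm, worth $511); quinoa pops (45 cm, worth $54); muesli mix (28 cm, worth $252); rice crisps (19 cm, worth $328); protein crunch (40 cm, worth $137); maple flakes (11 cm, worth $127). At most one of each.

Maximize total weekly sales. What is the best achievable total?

The ratio ordering already packs tightly: granola A + honey loops + muesli mix + rice crisps + maple flakes, 115 cm, 1434.
The spare 10 cm is too small for any remaining product, and no exchange beats 1434.

1434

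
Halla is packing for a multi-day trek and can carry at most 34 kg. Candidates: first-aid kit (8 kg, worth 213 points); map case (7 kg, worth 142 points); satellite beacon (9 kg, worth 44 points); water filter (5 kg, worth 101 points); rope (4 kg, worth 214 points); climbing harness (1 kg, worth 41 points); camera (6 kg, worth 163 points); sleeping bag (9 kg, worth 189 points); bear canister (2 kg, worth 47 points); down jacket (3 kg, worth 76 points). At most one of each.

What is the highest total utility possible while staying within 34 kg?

The ratio heuristic lands on first-aid kit + rope + climbing harness + camera + sleeping bag + bear canister + down jacket (943) but leaves 1 kg idle.
The 11 kg tied up in sleeping bag and bear canister is better spent on map case + water filter — total rises to 950 (34 kg).
An exhaustive check of the 1024 subsets confirms 950.

950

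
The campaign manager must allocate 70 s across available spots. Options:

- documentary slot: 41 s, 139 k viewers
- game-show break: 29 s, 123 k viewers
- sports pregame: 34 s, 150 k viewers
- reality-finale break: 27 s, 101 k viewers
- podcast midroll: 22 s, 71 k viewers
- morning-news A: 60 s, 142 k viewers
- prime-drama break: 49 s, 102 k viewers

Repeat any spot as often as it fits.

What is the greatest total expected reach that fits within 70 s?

300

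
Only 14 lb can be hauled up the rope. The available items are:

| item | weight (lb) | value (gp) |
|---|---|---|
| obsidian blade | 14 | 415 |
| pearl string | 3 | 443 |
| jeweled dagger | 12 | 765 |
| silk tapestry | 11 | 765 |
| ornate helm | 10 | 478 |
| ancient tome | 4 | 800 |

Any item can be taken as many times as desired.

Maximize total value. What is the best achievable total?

2486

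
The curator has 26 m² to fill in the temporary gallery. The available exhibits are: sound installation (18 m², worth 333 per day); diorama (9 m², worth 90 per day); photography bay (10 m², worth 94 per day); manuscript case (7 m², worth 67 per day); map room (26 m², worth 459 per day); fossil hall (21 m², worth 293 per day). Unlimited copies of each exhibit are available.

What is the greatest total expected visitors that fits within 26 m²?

459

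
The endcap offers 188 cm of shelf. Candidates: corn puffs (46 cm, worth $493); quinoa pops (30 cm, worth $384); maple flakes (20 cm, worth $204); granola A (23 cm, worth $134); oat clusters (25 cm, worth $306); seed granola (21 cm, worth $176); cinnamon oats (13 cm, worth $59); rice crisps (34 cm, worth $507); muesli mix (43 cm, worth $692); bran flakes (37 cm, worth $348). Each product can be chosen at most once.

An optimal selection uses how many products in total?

Best achievable weekly sales is 2382.
corn puffs + quinoa pops + oat clusters + rice crisps + muesli mix hits 2382 at 178 cm.
Every optimal selection uses 5 products.

5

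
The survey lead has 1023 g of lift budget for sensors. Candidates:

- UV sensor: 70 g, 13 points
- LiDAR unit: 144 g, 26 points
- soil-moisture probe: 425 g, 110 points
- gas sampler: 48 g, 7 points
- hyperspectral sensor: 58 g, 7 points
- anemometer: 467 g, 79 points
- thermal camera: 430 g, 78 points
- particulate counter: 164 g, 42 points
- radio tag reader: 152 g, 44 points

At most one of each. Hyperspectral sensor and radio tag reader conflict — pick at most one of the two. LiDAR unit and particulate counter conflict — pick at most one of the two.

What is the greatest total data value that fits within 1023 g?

232

Density check — radio tag reader 0.29, soil-moisture probe 0.26, particulate counter 0.26, UV sensor 0.19 are the best per g.
Taking soil-moisture probe + thermal camera + radio tag reader: 1007 g used, 232 in data value.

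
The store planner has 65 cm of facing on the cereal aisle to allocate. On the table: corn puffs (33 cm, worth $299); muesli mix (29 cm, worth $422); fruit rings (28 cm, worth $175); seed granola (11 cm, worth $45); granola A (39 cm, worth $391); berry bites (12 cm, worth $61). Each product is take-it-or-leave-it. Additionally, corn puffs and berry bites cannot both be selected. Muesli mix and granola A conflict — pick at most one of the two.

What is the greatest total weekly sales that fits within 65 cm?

721

Best packing: corn puffs + muesli mix — 62 cm, 721 total.
No other feasible combination exceeds 721.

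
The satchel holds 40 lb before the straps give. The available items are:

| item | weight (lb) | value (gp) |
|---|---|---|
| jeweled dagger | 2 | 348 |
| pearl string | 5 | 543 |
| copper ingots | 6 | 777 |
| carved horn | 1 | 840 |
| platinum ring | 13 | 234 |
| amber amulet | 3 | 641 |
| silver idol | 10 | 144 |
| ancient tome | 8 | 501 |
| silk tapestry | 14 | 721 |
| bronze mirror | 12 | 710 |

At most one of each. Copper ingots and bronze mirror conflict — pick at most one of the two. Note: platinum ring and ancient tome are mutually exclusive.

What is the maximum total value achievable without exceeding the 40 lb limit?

4371

Ranking by ratio (value/lb): carved horn 840.00, amber amulet 213.67, jeweled dagger 174.00.
Taking jeweled dagger + pearl string + copper ingots + carved horn + amber amulet + ancient tome + silk tapestry: 39 lb used, 4371 in value.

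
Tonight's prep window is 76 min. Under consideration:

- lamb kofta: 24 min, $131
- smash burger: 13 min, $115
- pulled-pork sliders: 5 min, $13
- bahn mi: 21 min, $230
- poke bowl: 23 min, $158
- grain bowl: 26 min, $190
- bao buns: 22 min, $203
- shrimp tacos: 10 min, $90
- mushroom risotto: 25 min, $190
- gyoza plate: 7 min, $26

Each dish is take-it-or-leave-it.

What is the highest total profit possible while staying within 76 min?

681

Ranking by ratio (profit/min): bahn mi 10.95, bao buns 9.23, shrimp tacos 9.00, smash burger 8.85.
Filling by ratio: smash burger + bahn mi + bao buns + shrimp tacos + gyoza plate for 664, with 3 min left unused.
The 20 min tied up in smash burger and gyoza plate is better spent on poke bowl — total rises to 681 (76 min).
That's the maximum — no swap from here does better than 681.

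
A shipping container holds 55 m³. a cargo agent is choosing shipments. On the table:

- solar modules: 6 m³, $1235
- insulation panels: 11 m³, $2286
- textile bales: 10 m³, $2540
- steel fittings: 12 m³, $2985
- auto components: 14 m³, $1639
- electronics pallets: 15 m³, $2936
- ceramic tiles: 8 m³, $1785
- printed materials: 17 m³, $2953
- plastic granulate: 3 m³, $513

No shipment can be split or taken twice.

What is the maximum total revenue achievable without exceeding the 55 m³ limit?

A density-first pass picks solar modules + insulation panels + textile bales + steel fittings + ceramic tiles + plastic granulate — 11344 at 50 m³.
The 11 m³ tied up in insulation panels is better spent on electronics pallets — total rises to 11994 (54 m³).
Nothing else within 55 m³ beats 11994.

11994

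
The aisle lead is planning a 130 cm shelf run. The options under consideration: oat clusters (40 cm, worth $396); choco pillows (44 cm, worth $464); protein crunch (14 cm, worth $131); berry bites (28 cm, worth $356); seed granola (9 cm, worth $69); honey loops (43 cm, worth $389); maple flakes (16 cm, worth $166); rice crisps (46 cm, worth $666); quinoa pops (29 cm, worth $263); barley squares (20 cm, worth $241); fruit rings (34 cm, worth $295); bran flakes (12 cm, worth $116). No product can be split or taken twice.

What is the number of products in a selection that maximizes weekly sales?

4

Best achievable weekly sales is 1602.
For example choco pillows + berry bites + rice crisps + bran flakes achieves it, using 130 cm.
All optima have 4 products.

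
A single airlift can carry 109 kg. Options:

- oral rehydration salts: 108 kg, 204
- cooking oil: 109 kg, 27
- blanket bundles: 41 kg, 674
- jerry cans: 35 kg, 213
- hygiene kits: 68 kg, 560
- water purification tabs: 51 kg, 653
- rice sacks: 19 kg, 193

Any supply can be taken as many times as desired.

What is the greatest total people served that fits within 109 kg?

1541

Ranking by ratio (people served/kg): blanket bundles 16.44, water purification tabs 12.80, rice sacks 10.16.
2×blanket bundles + rice sacks uses 101 of the 109 kg and totals 1541.
Nothing else within 109 kg beats 1541.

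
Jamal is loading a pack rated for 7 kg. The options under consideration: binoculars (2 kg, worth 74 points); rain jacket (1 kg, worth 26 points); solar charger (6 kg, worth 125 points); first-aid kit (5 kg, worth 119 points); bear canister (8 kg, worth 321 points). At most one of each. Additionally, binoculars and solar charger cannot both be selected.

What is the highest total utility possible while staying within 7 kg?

193

Filling by ratio: binoculars + rain jacket for 100, with 4 kg left unused.
Replace rain jacket with first-aid kit: the trade gains 93 net, giving 193 at 7 kg.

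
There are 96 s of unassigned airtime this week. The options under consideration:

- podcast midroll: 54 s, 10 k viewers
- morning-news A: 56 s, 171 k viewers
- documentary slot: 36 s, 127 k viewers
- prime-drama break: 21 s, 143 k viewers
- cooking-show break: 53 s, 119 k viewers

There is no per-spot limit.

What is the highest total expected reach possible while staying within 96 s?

The ratio ordering already packs tightly: 4×prime-drama break, 84 s, 572.
No other feasible combination exceeds 572.

572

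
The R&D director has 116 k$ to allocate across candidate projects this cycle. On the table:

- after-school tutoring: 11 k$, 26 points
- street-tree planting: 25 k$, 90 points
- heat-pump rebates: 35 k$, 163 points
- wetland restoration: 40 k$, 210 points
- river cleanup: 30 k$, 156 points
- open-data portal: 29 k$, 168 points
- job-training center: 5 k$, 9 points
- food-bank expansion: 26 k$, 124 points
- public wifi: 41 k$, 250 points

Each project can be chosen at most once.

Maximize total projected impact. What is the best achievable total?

Taking wetland restoration + open-data portal + job-training center + public wifi: 115 k$ used, 637 in projected impact.
That's the maximum — no swap from here does better than 637.

637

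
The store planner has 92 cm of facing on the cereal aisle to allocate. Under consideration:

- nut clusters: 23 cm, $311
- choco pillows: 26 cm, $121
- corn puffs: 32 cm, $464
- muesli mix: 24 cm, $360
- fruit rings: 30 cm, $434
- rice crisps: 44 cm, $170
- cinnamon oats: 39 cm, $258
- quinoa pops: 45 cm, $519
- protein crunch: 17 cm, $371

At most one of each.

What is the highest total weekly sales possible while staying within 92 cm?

1324

Filling by ratio: corn puffs + muesli mix + protein crunch for 1195, with 19 cm left unused.
The 56 cm tied up in corn puffs and muesli mix is better spent on fruit rings + quinoa pops — total rises to 1324 (92 cm).
Runner-up corn puffs + fruit rings + protein crunch tops out at 1269.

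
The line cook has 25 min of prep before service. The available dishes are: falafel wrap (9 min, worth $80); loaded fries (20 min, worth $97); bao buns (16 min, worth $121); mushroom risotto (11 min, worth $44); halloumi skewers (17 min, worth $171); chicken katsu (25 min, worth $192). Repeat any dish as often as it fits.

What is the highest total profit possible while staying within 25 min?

201

Density check — halloumi skewers 10.06, falafel wrap 8.89, chicken katsu 7.68, bao buns 7.56 are the best per min.
Taking the top-ratio dishes first gives halloumi skewers for 171 (17 min).
Replace halloumi skewers with falafel wrap + bao buns: the trade gains 30 net, giving 201 at 25 min.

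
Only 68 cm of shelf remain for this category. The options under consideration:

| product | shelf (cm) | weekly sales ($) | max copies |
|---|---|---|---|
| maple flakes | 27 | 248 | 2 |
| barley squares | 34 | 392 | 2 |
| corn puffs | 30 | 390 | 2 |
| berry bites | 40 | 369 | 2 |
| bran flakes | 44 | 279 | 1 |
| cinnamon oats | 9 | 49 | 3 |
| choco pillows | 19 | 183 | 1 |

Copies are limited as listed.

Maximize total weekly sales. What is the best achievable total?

Taking the top-ratio products first gives 2×corn puffs for 780 (60 cm).
The 60 cm tied up in 2×corn puffs is better spent on 2×barley squares — total rises to 784 (68 cm).
Every other selection either busts 68 cm or exceeds an availability limit or fails to beat 784.

784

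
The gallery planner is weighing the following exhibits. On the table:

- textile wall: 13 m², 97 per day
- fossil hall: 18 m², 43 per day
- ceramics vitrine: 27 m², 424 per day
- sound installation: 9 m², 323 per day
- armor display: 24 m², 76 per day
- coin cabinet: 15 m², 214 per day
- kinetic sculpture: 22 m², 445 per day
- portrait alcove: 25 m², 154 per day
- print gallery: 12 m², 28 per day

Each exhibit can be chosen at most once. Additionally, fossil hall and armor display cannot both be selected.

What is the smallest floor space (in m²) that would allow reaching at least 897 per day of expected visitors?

46

Look for the lowest-floor combination reaching 897.
Taking sound installation + coin cabinet + kinetic sculpture gives 982 (≥ 897) for 46 m².
Below 46 m² the best achievable stays under 897.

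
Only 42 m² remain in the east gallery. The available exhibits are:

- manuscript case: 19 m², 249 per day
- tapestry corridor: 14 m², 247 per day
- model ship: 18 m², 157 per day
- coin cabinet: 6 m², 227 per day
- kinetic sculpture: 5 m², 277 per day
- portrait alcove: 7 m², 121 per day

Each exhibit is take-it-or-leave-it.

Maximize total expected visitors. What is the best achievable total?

874

A density-first pass picks tapestry corridor + coin cabinet + kinetic sculpture + portrait alcove — 872 at 32 m².
Replace tapestry corridor with manuscript case: the trade gains 2 net, giving 874 at 37 m².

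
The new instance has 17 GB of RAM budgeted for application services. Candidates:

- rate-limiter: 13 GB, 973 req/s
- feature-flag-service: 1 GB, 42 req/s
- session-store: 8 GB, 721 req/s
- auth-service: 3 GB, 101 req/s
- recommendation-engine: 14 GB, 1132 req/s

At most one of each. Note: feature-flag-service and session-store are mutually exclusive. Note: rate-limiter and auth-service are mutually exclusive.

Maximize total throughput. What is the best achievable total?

1233

Best packing: auth-service + recommendation-engine — 17 GB, 1233 total.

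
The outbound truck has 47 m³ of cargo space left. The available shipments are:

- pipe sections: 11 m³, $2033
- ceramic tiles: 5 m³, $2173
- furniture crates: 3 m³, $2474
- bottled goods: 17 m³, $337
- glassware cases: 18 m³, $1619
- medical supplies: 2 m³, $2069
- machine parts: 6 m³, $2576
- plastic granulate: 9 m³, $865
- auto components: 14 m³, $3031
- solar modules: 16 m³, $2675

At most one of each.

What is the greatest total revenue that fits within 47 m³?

14998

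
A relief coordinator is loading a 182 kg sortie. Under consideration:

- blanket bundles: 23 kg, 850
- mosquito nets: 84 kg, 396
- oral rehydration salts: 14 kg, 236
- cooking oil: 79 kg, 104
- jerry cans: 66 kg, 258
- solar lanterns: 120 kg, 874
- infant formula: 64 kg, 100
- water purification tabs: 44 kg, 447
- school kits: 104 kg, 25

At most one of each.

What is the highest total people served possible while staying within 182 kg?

Ranking by ratio (people served/kg): blanket bundles 36.96, oral rehydration salts 16.86, water purification tabs 10.16, solar lanterns 7.28.
Greedy by ratio would take blanket bundles + mosquito nets + oral rehydration salts + water purification tabs: 165 kg used, total 1929.
The 128 kg tied up in mosquito nets and water purification tabs is better spent on solar lanterns — total rises to 1960 (157 kg).
The closest alternative, blanket bundles + mosquito nets + oral rehydration salts + water purification tabs, reaches only 1929.

1960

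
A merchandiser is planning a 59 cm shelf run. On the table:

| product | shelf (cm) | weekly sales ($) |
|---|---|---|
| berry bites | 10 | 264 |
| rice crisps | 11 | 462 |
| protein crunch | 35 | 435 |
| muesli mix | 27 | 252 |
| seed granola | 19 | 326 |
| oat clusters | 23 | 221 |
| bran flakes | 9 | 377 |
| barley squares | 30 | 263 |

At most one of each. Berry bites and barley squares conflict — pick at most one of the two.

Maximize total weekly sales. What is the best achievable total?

Best packing: berry bites + rice crisps + seed granola + bran flakes — 49 cm, 1429 total.
The closest alternative, berry bites + rice crisps + muesli mix + bran flakes, reaches only 1355.

1429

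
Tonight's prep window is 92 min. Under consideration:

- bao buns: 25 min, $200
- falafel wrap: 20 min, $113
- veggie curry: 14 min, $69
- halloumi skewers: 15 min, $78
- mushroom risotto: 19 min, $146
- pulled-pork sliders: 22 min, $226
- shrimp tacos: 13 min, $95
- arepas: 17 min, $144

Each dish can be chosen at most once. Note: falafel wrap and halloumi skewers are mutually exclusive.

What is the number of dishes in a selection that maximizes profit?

5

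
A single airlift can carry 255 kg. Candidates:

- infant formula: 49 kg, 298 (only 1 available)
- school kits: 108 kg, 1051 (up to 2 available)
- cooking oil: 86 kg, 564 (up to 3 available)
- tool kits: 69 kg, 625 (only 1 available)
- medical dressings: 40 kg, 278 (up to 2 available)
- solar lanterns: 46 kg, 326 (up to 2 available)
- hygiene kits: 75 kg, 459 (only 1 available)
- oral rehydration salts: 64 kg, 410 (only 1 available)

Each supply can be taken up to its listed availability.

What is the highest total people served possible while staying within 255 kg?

2135

Taking the top-ratio supplies first gives 2×school kits for 2102 (216 kg).
Replace school kits with tool kits + hygiene kits: the trade gains 33 net, giving 2135 at 252 kg.
That's the maximum — no swap from here does better than 2135.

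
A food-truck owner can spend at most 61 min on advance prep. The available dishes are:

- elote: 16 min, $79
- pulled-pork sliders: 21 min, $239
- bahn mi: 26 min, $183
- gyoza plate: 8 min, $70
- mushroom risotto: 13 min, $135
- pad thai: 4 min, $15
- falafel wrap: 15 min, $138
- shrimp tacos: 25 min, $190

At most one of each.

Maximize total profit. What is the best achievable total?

The ratio ordering already packs tightly: pulled-pork sliders + gyoza plate + mushroom risotto + pad thai + falafel wrap, 61 min, 597.
Runner-up pulled-pork sliders + gyoza plate + mushroom risotto + falafel wrap tops out at 582.

597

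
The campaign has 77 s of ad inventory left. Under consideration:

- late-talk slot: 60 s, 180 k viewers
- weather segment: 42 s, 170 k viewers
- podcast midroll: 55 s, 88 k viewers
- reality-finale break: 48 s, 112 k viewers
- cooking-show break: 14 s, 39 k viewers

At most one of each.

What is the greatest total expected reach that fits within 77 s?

219

Greedy by ratio would take weather segment + cooking-show break: 56 s used, total 209.
Dropping weather segment frees 42 s; slotting in late-talk slot (60 s) lifts the total to 219 at 74 s.
An exhaustive check of the 32 subsets confirms 219.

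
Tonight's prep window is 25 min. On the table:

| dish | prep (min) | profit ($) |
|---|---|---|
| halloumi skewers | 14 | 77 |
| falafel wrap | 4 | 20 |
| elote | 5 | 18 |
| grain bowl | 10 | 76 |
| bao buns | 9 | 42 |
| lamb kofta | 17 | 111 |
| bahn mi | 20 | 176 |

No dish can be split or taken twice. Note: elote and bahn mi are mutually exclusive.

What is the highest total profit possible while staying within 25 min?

196

Ranking by ratio (profit/min): bahn mi 8.80, grain bowl 7.60, lamb kofta 6.53.
Best packing: falafel wrap + bahn mi — 24 min, 196 total.
That's the maximum — no feasible swap from here does better than 196.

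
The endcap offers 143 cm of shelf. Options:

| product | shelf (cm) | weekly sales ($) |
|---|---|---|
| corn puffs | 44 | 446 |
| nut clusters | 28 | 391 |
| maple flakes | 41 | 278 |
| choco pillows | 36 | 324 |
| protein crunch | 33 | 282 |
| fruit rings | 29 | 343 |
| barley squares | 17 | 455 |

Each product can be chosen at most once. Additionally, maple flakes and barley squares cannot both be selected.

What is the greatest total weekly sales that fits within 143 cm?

1795

Density check — barley squares 26.76, nut clusters 13.96, fruit rings 11.83, corn puffs 10.14 are the best per cm.
Greedy by ratio would take corn puffs + nut clusters + fruit rings + barley squares: 118 cm used, total 1635.
The 44 cm tied up in corn puffs is better spent on choco pillows + protein crunch — total rises to 1795 (143 cm).
Every other selection either busts 143 cm or breaks a pairing rule or fails to beat 1795.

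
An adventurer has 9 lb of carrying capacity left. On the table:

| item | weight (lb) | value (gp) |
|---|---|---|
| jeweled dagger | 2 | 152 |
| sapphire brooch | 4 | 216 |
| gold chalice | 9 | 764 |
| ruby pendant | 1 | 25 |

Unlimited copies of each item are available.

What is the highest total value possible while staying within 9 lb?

764

Density check — gold chalice 84.89, jeweled dagger 76.00, sapphire brooch 54.00 are the best per lb.
The ratio ordering already packs tightly: gold chalice, 9 lb, 764.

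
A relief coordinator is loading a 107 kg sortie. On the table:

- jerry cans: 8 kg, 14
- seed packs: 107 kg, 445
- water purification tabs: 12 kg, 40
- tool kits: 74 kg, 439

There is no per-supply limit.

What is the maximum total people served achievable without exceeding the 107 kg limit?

533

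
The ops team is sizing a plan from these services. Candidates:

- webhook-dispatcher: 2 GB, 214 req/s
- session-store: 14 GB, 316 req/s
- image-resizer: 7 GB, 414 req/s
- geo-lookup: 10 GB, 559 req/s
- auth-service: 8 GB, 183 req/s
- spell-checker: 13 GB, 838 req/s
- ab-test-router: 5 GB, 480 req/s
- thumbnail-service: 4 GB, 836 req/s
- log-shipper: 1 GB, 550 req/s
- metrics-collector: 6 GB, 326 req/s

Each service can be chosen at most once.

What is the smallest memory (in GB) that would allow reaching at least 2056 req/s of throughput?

12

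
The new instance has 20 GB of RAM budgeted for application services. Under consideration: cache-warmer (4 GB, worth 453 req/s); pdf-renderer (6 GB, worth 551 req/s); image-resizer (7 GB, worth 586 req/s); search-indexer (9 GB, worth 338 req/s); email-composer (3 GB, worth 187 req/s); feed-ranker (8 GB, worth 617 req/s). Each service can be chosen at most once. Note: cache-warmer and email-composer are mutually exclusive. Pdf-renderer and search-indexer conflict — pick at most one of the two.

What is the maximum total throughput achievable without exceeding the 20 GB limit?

Best packing: cache-warmer + image-resizer + feed-ranker — 19 GB, 1656 total.
Runner-up cache-warmer + pdf-renderer + feed-ranker tops out at 1621.

1656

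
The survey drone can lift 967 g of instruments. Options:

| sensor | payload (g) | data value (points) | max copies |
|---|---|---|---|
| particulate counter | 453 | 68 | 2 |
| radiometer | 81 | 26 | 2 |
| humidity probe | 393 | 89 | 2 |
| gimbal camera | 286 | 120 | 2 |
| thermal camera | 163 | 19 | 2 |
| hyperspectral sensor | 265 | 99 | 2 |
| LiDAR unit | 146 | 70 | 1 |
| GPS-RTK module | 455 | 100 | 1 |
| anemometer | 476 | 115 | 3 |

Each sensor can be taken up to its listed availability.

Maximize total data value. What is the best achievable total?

Filling by ratio: 2×radiometer + 2×gimbal camera + LiDAR unit for 362, with 87 g left unused.
Replace 2×radiometer and gimbal camera with 2×hyperspectral sensor: the trade gains 26 net, giving 388 at 962 g.
The spare 5 g is too small for any remaining sensor, and no exchange beats 388.

388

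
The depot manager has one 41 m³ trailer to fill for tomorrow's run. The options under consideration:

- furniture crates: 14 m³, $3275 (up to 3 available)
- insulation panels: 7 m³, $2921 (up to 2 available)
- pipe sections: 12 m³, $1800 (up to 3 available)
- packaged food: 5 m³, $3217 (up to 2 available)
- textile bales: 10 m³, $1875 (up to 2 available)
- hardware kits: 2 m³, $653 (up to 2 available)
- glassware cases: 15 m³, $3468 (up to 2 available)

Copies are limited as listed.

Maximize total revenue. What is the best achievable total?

Greedy by ratio would take 2×insulation panels + 2×packaged food + textile bales + 2×hardware kits: 38 m³ used, total 15457.
The 12 m³ tied up in textile bales and hardware kits is better spent on glassware cases — total rises to 16397 (41 m³).

16397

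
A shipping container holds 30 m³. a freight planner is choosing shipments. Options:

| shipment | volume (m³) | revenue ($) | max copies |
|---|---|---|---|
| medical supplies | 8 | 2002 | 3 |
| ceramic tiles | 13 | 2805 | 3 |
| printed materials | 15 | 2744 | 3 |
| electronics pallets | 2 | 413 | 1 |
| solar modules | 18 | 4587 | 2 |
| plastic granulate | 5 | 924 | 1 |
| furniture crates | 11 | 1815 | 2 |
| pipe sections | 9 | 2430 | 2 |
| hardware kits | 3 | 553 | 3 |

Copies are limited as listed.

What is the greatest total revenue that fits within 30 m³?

7570

Density check — pipe sections 270.00, solar modules 254.83, medical supplies 250.25, ceramic tiles 215.77 are the best per m³.
A density-first pass picks medical supplies + electronics pallets + 2×pipe sections — 7275 at 28 m³.
But solar modules + pipe sections + hardware kits fits in 30 m³ and reaches 7570.
That's the maximum — no swap from here does better than 7570.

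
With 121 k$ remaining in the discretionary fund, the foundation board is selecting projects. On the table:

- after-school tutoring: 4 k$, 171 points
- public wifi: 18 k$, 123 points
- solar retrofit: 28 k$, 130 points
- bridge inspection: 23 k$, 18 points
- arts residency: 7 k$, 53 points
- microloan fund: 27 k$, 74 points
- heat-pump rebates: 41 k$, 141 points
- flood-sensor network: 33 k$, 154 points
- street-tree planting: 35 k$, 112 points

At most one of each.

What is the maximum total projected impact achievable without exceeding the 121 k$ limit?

Best packing: after-school tutoring + public wifi + solar retrofit + arts residency + microloan fund + flood-sensor network — 117 k$, 705 total.

705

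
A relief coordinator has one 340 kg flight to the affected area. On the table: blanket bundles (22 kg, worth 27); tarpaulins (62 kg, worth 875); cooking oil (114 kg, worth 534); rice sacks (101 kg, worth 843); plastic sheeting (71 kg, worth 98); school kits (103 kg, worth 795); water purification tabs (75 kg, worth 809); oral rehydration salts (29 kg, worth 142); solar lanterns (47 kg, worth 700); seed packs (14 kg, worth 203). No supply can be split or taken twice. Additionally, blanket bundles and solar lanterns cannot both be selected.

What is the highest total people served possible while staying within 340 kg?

3572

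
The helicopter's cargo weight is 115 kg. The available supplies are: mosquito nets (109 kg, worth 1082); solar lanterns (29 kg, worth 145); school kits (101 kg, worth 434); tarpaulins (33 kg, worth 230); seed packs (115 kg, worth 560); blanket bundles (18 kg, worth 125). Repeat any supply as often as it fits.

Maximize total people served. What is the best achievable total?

1082

Ranking by ratio (people served/kg): mosquito nets 9.93, tarpaulins 6.97, blanket bundles 6.94.
Taking mosquito nets: 109 kg used, 1082 in people served.
The spare 6 kg is too small for any remaining supply, and no exchange beats 1082.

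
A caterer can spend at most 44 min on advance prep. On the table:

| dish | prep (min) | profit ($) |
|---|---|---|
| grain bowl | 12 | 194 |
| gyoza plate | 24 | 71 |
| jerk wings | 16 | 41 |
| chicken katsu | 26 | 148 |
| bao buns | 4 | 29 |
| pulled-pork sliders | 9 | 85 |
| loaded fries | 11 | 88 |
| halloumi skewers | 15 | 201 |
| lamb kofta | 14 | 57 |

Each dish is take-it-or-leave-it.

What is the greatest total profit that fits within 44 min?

512

By profit per min: grain bowl 16.17, halloumi skewers 13.40, pulled-pork sliders 9.44 lead.
The ratio heuristic lands on grain bowl + bao buns + pulled-pork sliders + halloumi skewers (509) but leaves 4 min idle.
Dropping pulled-pork sliders frees 9 min; slotting in loaded fries (11 min) lifts the total to 512 at 42 min.
That's the maximum — no swap from here does better than 512.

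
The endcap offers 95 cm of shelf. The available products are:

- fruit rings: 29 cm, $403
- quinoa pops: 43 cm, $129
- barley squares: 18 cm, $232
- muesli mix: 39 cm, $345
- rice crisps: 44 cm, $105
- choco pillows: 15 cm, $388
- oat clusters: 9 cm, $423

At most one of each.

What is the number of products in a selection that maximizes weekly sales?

The maximum weekly sales within 95 cm is 1559.
fruit rings + muesli mix + choco pillows + oat clusters hits 1559 at 92 cm.
Every optimal selection uses 4 products.

4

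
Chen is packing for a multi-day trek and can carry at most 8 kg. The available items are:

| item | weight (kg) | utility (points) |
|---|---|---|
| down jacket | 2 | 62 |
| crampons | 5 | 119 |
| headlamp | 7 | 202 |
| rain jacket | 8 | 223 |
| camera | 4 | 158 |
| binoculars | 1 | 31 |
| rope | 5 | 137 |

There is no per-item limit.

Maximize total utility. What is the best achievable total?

316

2×camera uses 8 of the 8 kg and totals 316.
That's the maximum — no swap from here does better than 316.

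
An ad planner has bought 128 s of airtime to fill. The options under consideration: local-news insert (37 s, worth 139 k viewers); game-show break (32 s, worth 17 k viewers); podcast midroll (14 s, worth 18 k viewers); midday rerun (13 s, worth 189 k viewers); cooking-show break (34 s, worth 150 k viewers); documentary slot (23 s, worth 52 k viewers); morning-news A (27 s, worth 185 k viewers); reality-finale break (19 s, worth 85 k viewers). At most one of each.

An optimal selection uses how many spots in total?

5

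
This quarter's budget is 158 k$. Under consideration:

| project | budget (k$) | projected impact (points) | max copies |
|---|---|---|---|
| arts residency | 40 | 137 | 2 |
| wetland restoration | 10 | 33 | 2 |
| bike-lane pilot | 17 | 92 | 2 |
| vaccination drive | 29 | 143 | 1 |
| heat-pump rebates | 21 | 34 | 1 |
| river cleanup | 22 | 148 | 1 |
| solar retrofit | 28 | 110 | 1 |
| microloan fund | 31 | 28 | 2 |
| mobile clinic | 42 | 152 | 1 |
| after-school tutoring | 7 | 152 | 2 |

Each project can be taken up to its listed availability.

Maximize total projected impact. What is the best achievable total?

964

Taking the top-ratio projects first gives 2×wetland restoration + 2×bike-lane pilot + vaccination drive + river cleanup + solar retrofit + 2×after-school tutoring for 955 (147 k$).
Replace wetland restoration and solar retrofit with mobile clinic: the trade gains 9 net, giving 964 at 151 k$.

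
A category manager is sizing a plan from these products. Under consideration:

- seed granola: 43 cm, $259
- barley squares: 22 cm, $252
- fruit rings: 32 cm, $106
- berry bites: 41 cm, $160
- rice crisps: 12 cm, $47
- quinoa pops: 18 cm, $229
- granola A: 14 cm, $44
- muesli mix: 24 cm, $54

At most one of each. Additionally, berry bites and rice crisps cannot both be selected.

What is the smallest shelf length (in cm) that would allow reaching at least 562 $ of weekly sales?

66

Minimise cm subject to total weekly sales ≥ 562.
barley squares + rice crisps + quinoa pops + granola A: 572 weekly sales at 66 cm.
Any bundle with less than 66 cm falls short of 562.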